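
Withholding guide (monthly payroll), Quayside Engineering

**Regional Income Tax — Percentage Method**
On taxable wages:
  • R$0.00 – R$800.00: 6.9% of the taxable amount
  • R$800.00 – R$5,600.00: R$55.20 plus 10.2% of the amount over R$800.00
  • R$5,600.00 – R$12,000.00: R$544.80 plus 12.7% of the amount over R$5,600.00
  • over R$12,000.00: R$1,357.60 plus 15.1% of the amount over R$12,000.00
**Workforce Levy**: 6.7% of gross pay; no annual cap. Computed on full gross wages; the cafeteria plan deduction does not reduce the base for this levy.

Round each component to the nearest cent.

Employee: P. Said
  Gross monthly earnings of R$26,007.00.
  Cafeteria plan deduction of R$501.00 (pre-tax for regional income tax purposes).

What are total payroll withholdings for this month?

R$5,139.48

Regional Income Tax: taxable = R$26,007.00 − R$501.00 = R$25,506.00
  R$1,357.60 + 15.1% × (R$25,506.00 − R$12,000.00) = R$1,357.60 + 15.1% × R$13,506.00 = R$3,397.01
Workforce Levy: 6.7% × R$26,007.00 = R$1,742.47
Total: R$3,397.01 + R$1,742.47 = R$5,139.48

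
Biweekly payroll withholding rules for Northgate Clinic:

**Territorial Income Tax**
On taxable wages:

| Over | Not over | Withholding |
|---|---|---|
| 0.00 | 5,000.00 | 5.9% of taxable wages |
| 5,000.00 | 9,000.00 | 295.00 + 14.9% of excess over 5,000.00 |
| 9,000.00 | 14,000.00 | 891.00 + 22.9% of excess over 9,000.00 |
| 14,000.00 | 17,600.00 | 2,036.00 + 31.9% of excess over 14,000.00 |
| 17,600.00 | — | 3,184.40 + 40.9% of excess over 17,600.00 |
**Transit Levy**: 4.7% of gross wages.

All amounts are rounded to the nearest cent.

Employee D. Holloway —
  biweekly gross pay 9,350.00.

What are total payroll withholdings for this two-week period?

Territorial Income Tax: taxable = 9,350.00
  891.00 + 22.9% × (9,350.00 − 9,000.00) = 891.00 + 22.9% × 350.00 = 971.15
Transit Levy: 4.7% × 9,350.00 = 439.45
Total: 971.15 + 439.45 = 1,410.60

1,410.60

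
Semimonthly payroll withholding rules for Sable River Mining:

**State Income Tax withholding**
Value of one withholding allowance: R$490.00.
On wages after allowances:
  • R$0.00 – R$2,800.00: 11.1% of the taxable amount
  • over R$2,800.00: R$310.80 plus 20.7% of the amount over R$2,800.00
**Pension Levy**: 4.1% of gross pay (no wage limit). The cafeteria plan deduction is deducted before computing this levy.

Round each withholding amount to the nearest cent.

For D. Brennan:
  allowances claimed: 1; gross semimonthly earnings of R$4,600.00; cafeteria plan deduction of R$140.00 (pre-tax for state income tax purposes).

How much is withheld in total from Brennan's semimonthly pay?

State Income Tax: taxable = R$4,600.00 − R$140.00 − 1×R$490.00 = R$3,970.00
  R$310.80 + 20.7% × (R$3,970.00 − R$2,800.00) = R$310.80 + 20.7% × R$1,170.00 = R$552.99
Pension Levy: 4.1% × R$4,460.00 = R$182.86
Total: R$552.99 + R$182.86 = R$735.85

R$735.85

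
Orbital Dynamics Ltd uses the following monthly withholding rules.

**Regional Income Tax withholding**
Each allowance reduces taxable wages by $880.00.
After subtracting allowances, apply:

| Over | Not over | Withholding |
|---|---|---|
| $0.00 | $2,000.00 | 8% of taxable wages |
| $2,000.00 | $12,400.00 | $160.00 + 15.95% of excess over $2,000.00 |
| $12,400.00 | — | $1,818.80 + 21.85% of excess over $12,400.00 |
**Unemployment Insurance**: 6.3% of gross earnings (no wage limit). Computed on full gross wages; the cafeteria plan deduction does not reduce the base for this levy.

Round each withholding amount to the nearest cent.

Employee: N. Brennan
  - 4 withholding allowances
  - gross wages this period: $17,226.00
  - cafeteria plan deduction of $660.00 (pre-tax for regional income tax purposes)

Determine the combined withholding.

Regional Income Tax: taxable = $17,226.00 − $660.00 − 4×$880.00 = $13,046.00
  $1,818.80 + 21.85% × ($13,046.00 − $12,400.00) = $1,818.80 + 21.85% × $646.00 = $1,959.95
Unemployment Insurance: 6.3% × $17,226.00 = $1,085.24
Total: $1,959.95 + $1,085.24 = $3,045.19

$3,045.19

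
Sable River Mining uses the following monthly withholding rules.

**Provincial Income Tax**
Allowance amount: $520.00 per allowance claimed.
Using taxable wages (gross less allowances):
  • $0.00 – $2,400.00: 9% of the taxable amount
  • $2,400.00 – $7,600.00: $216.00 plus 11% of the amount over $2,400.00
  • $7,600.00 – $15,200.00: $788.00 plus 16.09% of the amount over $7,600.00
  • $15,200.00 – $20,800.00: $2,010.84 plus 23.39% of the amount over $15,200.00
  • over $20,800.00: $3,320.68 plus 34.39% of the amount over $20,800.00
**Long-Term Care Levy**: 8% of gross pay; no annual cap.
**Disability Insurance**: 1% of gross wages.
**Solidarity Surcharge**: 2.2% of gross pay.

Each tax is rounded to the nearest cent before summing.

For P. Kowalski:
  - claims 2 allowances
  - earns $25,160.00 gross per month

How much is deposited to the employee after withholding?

$17,879.65

Provincial Income Tax: taxable = $25,160.00 − 2×$520.00 = $24,120.00
  $3,320.68 + 34.39% × ($24,120.00 − $20,800.00) = $3,320.68 + 34.39% × $3,320.00 = $4,462.43
Long-Term Care Levy: 8% × $25,160.00 = $2,012.80
Disability Insurance: 1% × $25,160.00 = $251.60
Solidarity Surcharge: 2.2% × $25,160.00 = $553.52
Total withheld: $4,462.43 + $2,012.80 + $251.60 + $553.52 = $7,280.35
Net pay: $25,160.00 − $7,280.35 = $17,879.65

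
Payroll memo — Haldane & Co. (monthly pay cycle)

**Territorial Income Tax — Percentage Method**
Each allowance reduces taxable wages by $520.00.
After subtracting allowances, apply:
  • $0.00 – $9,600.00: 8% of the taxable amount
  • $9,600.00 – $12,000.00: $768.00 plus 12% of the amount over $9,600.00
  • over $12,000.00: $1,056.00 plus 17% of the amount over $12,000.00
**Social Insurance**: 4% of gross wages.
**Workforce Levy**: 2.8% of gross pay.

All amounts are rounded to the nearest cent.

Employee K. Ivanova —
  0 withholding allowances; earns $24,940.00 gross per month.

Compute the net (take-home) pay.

$19,988.28

Territorial Income Tax: taxable = $24,940.00
  $1,056.00 + 17% × ($24,940.00 − $12,000.00) = $1,056.00 + 17% × $12,940.00 = $3,255.80
Social Insurance: 4% × $24,940.00 = $997.60
Workforce Levy: 2.8% × $24,940.00 = $698.32
Total withheld: $3,255.80 + $997.60 + $698.32 = $4,951.72
Net pay: $24,940.00 − $4,951.72 = $19,988.28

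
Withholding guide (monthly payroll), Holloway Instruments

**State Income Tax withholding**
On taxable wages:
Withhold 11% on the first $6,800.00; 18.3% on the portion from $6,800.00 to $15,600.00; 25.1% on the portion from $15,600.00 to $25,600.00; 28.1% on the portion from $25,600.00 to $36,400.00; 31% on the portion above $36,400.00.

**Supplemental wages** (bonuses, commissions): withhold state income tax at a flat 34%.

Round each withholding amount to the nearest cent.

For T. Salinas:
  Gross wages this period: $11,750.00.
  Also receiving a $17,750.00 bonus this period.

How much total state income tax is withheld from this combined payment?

$7,688.85

State Income Tax: taxable = $11,750.00
  $748.00 + 18.3% × ($11,750.00 − $6,800.00) = $748.00 + 18.3% × $4,950.00 = $1,653.85
Supplemental (34% flat on bonus): 34% × $17,750.00 = $6,035.00
Total state income tax: $1,653.85 + $6,035.00 = $7,688.85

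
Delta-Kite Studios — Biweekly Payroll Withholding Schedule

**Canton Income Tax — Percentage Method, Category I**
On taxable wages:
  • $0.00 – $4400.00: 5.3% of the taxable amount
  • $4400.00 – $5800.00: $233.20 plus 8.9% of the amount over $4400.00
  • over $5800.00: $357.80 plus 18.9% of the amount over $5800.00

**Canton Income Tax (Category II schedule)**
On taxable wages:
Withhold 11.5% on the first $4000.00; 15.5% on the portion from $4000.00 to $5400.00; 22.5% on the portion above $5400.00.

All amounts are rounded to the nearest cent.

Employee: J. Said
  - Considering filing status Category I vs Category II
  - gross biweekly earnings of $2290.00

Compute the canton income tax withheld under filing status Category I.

Canton Income Tax (Category I): taxable = $2290.00
  5.3% × $2290.00 = $121.37

$121.37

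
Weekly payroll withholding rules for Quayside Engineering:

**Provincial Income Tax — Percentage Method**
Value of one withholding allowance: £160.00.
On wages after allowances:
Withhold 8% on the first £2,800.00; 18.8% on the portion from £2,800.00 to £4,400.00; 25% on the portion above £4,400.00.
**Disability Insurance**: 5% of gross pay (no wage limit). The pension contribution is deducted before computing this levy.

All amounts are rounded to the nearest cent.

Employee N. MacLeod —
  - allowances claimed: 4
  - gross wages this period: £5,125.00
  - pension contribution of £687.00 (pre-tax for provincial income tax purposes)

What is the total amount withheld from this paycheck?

£633.52

Provincial Income Tax: taxable = £5,125.00 − £687.00 − 4×£160.00 = £3,798.00
  £224.00 + 18.8% × (£3,798.00 − £2,800.00) = £224.00 + 18.8% × £998.00 = £411.62
Disability Insurance: 5% × £4,438.00 = £221.90
Total: £411.62 + £221.90 = £633.52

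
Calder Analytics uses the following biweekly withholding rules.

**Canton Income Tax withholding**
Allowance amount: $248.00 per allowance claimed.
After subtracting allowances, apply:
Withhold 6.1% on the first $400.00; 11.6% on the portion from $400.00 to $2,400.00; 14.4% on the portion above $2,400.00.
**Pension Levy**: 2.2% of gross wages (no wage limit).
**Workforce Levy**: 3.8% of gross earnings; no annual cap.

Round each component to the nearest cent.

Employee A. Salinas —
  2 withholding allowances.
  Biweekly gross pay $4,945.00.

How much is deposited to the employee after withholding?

$4,096.84

Canton Income Tax: taxable = $4,945.00 − 2×$248.00 = $4,449.00
  $256.40 + 14.4% × ($4,449.00 − $2,400.00) = $256.40 + 14.4% × $2,049.00 = $551.46
Pension Levy: 2.2% × $4,945.00 = $108.79
Workforce Levy: 3.8% × $4,945.00 = $187.91
Total withheld: $551.46 + $108.79 + $187.91 = $848.16
Net pay: $4,945.00 − $848.16 = $4,096.84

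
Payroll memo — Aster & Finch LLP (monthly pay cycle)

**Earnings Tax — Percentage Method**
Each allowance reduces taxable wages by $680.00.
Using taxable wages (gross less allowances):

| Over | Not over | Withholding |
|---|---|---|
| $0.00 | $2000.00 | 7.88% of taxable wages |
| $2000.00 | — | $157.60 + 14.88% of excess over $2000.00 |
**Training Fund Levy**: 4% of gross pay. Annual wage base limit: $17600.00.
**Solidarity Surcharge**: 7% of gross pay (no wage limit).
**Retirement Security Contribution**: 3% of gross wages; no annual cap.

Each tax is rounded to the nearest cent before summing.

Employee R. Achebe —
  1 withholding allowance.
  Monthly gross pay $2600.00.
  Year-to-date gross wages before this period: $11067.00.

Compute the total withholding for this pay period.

$515.30

Earnings Tax: taxable = $2600.00 − 1×$680.00 = $1920.00
  7.88% × $1920.00 = $151.30
Training Fund Levy: 4% × $2600.00 = $104.00
Solidarity Surcharge: 7% × $2600.00 = $182.00
Retirement Security Contribution: 3% × $2600.00 = $78.00
Total: $151.30 + $104.00 + $182.00 + $78.00 = $515.30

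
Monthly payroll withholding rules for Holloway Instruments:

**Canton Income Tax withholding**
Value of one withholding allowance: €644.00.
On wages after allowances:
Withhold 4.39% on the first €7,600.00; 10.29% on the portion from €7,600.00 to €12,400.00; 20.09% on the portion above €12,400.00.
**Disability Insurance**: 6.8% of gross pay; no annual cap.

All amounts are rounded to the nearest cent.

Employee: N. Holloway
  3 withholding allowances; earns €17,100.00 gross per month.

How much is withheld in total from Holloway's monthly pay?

Canton Income Tax: taxable = €17,100.00 − 3×€644.00 = €15,168.00
  €827.56 + 20.09% × (€15,168.00 − €12,400.00) = €827.56 + 20.09% × €2,768.00 = €1,383.65
Disability Insurance: 6.8% × €17,100.00 = €1,162.80
Total: €1,383.65 + €1,162.80 = €2,546.45

€2,546.45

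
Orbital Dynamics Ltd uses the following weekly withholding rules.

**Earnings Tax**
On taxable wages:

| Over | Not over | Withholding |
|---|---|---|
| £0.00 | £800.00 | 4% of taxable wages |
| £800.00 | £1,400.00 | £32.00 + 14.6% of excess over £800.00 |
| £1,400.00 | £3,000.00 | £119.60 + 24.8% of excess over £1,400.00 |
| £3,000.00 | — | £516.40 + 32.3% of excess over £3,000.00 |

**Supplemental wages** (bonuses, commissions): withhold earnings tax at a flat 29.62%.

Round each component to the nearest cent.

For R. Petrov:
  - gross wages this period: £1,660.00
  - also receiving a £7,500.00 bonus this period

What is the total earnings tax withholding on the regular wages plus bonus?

Earnings Tax: taxable = £1,660.00
  £119.60 + 24.8% × (£1,660.00 − £1,400.00) = £119.60 + 24.8% × £260.00 = £184.08
Supplemental (29.62% flat on bonus): 29.62% × £7,500.00 = £2,221.50
Total earnings tax: £184.08 + £2,221.50 = £2,405.58

£2,405.58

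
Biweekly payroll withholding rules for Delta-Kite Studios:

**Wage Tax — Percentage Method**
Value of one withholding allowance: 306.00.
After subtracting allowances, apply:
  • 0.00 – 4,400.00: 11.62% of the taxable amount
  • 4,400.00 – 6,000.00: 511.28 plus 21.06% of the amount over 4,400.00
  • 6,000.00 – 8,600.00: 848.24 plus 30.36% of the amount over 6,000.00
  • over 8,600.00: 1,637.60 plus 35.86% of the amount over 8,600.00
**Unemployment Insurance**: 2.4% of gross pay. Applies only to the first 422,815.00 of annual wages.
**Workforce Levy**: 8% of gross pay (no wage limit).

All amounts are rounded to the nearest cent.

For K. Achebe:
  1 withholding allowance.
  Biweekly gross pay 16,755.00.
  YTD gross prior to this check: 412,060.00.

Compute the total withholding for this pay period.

Wage Tax: taxable = 16,755.00 − 1×306.00 = 16,449.00
  1,637.60 + 35.86% × (16,449.00 − 8,600.00) = 1,637.60 + 35.86% × 7,849.00 = 4,452.25
Unemployment Insurance: cap 422,815.00 − YTD 412,060.00 = 10,755.00 subject; 2.4% × 10,755.00 = 258.12
Workforce Levy: 8% × 16,755.00 = 1,340.40
Total: 4,452.25 + 258.12 + 1,340.40 = 6,050.77

6,050.77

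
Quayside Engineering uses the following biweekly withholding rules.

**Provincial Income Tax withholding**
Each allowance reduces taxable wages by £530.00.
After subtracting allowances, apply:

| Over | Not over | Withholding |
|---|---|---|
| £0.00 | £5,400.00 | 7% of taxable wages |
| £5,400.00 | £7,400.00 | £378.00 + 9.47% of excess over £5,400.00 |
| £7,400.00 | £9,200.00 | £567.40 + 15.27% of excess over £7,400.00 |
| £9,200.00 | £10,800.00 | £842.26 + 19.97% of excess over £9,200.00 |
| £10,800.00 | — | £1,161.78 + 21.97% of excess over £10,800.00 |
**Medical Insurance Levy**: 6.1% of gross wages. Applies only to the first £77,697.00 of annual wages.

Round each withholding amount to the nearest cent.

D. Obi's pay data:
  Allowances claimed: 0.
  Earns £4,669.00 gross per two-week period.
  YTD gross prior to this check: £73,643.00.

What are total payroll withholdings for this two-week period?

£574.12

Provincial Income Tax: taxable = £4,669.00
  7% × £4,669.00 = £326.83
Medical Insurance Levy: cap £77,697.00 − YTD £73,643.00 = £4,054.00 subject; 6.1% × £4,054.00 = £247.29
Total: £326.83 + £247.29 = £574.12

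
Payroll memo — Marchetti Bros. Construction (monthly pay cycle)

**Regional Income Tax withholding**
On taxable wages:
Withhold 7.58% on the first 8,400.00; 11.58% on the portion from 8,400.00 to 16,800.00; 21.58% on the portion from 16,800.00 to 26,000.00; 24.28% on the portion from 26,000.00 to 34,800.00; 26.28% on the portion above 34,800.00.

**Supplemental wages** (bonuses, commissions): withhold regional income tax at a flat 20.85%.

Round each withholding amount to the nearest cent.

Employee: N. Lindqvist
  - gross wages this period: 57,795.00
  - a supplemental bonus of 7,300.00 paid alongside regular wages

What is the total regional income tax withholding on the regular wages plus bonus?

13,296.58

Regional Income Tax: taxable = 57,795.00
  5,731.44 + 26.28% × (57,795.00 − 34,800.00) = 5,731.44 + 26.28% × 22,995.00 = 11,774.53
Supplemental (20.85% flat on bonus): 20.85% × 7,300.00 = 1,522.05
Total regional income tax: 11,774.53 + 1,522.05 = 13,296.58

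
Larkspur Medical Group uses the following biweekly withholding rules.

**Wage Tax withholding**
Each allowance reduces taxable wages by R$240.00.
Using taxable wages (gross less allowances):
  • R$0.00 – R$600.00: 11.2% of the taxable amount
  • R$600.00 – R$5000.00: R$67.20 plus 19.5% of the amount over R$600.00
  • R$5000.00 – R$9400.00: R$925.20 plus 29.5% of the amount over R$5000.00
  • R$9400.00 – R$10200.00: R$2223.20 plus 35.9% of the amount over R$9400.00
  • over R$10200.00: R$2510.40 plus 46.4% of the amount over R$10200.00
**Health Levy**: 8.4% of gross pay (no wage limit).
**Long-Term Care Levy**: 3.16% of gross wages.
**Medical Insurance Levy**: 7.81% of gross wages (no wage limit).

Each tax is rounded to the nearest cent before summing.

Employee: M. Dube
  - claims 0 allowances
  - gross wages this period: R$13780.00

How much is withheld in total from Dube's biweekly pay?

Wage Tax: taxable = R$13780.00
  R$2510.40 + 46.4% × (R$13780.00 − R$10200.00) = R$2510.40 + 46.4% × R$3580.00 = R$4171.52
Health Levy: 8.4% × R$13780.00 = R$1157.52
Long-Term Care Levy: 3.16% × R$13780.00 = R$435.45
Medical Insurance Levy: 7.81% × R$13780.00 = R$1076.22
Total: R$4171.52 + R$1157.52 + R$435.45 + R$1076.22 = R$6840.71

R$6840.71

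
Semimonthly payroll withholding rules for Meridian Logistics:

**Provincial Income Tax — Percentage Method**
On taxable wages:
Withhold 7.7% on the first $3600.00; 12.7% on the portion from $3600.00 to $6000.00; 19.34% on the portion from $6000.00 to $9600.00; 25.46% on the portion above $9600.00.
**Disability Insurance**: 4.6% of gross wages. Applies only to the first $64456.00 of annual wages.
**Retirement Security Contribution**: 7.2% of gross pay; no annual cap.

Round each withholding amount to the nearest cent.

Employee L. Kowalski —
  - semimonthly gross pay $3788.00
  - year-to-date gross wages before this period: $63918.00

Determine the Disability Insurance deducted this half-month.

Disability Insurance: cap $64456.00 − YTD $63918.00 = $538.00 subject; 4.6% × $538.00 = $24.75

$24.75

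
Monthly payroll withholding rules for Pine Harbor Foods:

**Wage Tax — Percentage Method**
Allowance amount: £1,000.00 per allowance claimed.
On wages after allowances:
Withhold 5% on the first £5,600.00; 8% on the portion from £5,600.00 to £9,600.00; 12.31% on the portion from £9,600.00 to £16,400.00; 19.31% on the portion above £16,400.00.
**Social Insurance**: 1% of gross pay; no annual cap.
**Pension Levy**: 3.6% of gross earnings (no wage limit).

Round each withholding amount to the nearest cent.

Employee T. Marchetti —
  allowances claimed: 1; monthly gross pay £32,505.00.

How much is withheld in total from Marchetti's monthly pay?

Wage Tax: taxable = £32,505.00 − 1×£1,000.00 = £31,505.00
  £1,437.08 + 19.31% × (£31,505.00 − £16,400.00) = £1,437.08 + 19.31% × £15,105.00 = £4,353.86
Social Insurance: 1% × £32,505.00 = £325.05
Pension Levy: 3.6% × £32,505.00 = £1,170.18
Total: £4,353.86 + £325.05 + £1,170.18 = £5,849.09

£5,849.09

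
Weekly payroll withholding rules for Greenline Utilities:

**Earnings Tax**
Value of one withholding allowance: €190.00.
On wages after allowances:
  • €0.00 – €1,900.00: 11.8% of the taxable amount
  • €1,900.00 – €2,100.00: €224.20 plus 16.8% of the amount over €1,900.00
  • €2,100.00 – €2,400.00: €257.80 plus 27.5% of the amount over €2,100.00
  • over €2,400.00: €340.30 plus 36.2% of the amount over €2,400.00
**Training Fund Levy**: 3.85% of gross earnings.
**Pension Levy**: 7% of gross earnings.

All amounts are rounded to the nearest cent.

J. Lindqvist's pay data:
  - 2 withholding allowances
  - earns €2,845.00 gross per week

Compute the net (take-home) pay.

€2,172.49

Earnings Tax: taxable = €2,845.00 − 2×€190.00 = €2,465.00
  €340.30 + 36.2% × (€2,465.00 − €2,400.00) = €340.30 + 36.2% × €65.00 = €363.83
Training Fund Levy: 3.85% × €2,845.00 = €109.53
Pension Levy: 7% × €2,845.00 = €199.15
Total withheld: €363.83 + €109.53 + €199.15 = €672.51
Net pay: €2,845.00 − €672.51 = €2,172.49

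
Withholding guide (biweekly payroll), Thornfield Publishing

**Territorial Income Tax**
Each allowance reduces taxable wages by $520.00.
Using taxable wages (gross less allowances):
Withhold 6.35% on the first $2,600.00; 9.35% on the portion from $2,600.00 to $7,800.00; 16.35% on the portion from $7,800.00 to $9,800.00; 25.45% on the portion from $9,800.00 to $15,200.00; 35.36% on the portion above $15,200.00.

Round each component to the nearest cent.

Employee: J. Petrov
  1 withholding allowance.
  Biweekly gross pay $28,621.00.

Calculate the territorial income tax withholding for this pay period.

$6,914.39

Territorial Income Tax: taxable = $28,621.00 − 1×$520.00 = $28,101.00
  $2,352.60 + 35.36% × ($28,101.00 − $15,200.00) = $2,352.60 + 35.36% × $12,901.00 = $6,914.39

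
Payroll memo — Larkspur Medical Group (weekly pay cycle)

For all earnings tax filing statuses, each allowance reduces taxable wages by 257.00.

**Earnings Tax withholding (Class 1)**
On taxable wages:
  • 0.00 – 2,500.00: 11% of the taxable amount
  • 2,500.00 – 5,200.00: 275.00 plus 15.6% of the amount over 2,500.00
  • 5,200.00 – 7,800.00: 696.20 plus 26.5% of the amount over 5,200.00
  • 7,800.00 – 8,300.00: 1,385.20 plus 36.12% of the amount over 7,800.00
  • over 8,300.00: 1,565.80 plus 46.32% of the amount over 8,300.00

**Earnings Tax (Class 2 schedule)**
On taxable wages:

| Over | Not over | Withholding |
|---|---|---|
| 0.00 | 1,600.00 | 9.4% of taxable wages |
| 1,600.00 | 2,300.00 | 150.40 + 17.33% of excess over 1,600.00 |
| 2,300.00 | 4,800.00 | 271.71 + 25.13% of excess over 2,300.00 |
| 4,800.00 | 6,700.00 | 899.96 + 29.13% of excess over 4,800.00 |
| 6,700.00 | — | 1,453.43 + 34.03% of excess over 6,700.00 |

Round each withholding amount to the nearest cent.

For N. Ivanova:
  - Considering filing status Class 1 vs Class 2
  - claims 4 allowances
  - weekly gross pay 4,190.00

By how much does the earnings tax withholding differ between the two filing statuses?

110.06

Earnings Tax (Class 1): taxable = 4,190.00 − 4×257.00 = 3,162.00
  275.00 + 15.6% × (3,162.00 − 2,500.00) = 275.00 + 15.6% × 662.00 = 378.27
Earnings Tax (Class 2): taxable = 4,190.00 − 4×257.00 = 3,162.00
  271.71 + 25.13% × (3,162.00 − 2,300.00) = 271.71 + 25.13% × 862.00 = 488.33
Difference: |378.27 − 488.33| = 110.06 (higher under Class 2)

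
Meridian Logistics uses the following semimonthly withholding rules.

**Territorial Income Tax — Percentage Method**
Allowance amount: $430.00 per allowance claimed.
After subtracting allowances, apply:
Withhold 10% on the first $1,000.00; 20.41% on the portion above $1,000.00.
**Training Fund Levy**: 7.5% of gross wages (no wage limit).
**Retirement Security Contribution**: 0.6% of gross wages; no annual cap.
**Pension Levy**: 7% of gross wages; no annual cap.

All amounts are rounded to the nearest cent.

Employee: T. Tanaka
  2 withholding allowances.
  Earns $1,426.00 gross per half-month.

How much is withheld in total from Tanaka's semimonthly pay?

$271.93

Territorial Income Tax: taxable = $1,426.00 − 2×$430.00 = $566.00
  10% × $566.00 = $56.60
Training Fund Levy: 7.5% × $1,426.00 = $106.95
Retirement Security Contribution: 0.6% × $1,426.00 = $8.56
Pension Levy: 7% × $1,426.00 = $99.82
Total: $56.60 + $106.95 + $8.56 + $99.82 = $271.93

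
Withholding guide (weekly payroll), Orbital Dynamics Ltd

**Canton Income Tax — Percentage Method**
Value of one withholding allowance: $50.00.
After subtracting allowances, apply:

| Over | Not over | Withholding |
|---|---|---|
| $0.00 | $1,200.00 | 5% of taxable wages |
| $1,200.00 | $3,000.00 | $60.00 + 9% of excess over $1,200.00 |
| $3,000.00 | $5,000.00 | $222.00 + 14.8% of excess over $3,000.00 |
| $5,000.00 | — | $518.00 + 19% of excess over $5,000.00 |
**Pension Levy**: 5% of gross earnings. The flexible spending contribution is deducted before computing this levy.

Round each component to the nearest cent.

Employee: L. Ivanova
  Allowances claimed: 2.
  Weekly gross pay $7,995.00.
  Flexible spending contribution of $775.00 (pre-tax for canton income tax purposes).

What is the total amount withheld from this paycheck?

$1,281.80

Canton Income Tax: taxable = $7,995.00 − $775.00 − 2×$50.00 = $7,120.00
  $518.00 + 19% × ($7,120.00 − $5,000.00) = $518.00 + 19% × $2,120.00 = $920.80
Pension Levy: 5% × $7,220.00 = $361.00
Total: $920.80 + $361.00 = $1,281.80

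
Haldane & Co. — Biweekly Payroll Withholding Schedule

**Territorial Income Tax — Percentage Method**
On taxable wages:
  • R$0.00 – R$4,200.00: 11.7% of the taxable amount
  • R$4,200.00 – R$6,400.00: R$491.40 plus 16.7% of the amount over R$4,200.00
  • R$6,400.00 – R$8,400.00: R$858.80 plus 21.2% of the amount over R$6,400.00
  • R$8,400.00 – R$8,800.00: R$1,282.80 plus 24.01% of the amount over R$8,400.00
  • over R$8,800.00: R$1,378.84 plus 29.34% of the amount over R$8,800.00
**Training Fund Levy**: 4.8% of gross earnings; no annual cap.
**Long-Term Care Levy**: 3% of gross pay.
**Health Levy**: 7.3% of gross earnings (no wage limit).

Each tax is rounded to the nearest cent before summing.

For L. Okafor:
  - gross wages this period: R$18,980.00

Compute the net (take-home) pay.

Territorial Income Tax: taxable = R$18,980.00
  R$1,378.84 + 29.34% × (R$18,980.00 − R$8,800.00) = R$1,378.84 + 29.34% × R$10,180.00 = R$4,365.65
Training Fund Levy: 4.8% × R$18,980.00 = R$911.04
Long-Term Care Levy: 3% × R$18,980.00 = R$569.40
Health Levy: 7.3% × R$18,980.00 = R$1,385.54
Total withheld: R$4,365.65 + R$911.04 + R$569.40 + R$1,385.54 = R$7,231.63
Net pay: R$18,980.00 − R$7,231.63 = R$11,748.37

R$11,748.37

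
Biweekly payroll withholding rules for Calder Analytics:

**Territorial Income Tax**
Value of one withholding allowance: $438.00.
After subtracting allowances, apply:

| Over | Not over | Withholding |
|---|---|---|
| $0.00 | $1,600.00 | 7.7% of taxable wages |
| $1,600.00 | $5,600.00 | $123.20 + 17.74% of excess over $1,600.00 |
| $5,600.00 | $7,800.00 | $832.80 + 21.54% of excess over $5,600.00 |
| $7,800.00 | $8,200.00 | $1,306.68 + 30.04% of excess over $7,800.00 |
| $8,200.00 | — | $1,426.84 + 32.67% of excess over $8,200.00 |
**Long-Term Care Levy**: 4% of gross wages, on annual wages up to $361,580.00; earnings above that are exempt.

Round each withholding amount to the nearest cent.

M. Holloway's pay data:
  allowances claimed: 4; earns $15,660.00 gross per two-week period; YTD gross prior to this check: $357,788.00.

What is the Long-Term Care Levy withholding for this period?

Long-Term Care Levy: cap $361,580.00 − YTD $357,788.00 = $3,792.00 subject; 4% × $3,792.00 = $151.68

$151.68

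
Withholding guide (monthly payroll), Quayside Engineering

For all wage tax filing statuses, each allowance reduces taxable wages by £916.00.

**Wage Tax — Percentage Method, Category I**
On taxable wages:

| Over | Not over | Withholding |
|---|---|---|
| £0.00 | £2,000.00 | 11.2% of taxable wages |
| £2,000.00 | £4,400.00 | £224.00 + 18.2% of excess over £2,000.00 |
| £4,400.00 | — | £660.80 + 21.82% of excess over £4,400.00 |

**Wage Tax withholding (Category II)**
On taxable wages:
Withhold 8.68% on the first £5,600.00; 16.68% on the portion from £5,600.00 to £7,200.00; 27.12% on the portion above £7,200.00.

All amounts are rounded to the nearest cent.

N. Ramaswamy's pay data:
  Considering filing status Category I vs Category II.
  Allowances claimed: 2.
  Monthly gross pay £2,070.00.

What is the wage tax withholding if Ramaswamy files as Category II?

£20.66

Wage Tax (Category II): taxable = £2,070.00 − 2×£916.00 = £238.00
  8.68% × £238.00 = £20.66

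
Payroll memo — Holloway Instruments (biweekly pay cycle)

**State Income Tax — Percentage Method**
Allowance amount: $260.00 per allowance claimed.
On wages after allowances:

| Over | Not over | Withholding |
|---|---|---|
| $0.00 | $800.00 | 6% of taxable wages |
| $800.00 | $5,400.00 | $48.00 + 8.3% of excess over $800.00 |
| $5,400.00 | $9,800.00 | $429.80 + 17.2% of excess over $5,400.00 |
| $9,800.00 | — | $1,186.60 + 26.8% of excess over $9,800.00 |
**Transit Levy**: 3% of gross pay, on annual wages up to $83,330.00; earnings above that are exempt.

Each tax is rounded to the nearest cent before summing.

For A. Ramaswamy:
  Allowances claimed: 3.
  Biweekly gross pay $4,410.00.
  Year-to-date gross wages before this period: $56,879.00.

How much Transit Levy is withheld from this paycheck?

$132.30

Transit Levy: 3% × $4,410.00 = $132.30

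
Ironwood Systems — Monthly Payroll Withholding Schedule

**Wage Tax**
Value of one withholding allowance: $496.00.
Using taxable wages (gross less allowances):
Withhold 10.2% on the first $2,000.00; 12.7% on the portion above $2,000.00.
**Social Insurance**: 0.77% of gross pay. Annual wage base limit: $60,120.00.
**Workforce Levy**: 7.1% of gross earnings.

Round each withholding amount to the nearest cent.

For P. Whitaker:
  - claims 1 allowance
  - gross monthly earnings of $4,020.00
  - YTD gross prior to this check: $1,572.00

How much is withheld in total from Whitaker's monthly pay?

$713.92

Wage Tax: taxable = $4,020.00 − 1×$496.00 = $3,524.00
  $204.00 + 12.7% × ($3,524.00 − $2,000.00) = $204.00 + 12.7% × $1,524.00 = $397.55
Social Insurance: 0.77% × $4,020.00 = $30.95
Workforce Levy: 7.1% × $4,020.00 = $285.42
Total: $397.55 + $30.95 + $285.42 = $713.92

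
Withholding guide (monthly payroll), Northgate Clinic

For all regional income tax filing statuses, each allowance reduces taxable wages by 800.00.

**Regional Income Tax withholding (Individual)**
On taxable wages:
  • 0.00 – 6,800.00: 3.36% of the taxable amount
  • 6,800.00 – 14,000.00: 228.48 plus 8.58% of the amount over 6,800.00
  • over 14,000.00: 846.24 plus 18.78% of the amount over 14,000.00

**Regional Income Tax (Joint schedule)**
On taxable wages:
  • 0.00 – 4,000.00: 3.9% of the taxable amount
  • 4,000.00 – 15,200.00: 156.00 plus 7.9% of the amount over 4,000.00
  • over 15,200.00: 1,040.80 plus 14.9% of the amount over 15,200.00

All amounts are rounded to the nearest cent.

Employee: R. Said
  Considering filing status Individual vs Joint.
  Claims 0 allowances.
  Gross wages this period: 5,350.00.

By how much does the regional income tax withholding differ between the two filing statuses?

82.89

Regional Income Tax (Individual): taxable = 5,350.00
  3.36% × 5,350.00 = 179.76
Regional Income Tax (Joint): taxable = 5,350.00
  156.00 + 7.9% × (5,350.00 − 4,000.00) = 156.00 + 7.9% × 1,350.00 = 262.65
Difference: |179.76 − 262.65| = 82.89 (higher under Joint)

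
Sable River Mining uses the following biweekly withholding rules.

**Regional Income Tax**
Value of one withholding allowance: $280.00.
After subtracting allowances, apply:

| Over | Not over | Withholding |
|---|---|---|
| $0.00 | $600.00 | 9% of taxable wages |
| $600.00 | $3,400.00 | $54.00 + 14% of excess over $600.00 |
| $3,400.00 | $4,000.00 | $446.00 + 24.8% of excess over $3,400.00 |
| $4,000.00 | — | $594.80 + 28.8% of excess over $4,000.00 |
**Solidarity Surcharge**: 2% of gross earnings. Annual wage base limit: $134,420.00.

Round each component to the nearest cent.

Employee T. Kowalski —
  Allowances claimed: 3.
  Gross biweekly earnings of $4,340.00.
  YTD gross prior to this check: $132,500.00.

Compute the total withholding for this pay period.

$509.20

Regional Income Tax: taxable = $4,340.00 − 3×$280.00 = $3,500.00
  $446.00 + 24.8% × ($3,500.00 − $3,400.00) = $446.00 + 24.8% × $100.00 = $470.80
Solidarity Surcharge: cap $134,420.00 − YTD $132,500.00 = $1,920.00 subject; 2% × $1,920.00 = $38.40
Total: $470.80 + $38.40 = $509.20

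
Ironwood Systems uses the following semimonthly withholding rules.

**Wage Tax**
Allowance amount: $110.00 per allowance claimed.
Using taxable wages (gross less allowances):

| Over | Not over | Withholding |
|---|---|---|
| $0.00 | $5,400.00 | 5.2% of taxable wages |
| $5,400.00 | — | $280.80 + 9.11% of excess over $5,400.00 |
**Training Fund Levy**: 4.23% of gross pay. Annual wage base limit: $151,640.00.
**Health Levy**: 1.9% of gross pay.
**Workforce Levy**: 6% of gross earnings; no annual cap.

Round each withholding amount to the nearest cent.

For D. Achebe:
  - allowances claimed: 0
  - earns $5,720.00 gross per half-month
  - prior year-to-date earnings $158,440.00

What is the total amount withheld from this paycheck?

Wage Tax: taxable = $5,720.00
  $280.80 + 9.11% × ($5,720.00 − $5,400.00) = $280.80 + 9.11% × $320.00 = $309.95
Training Fund Levy: YTD $158,440.00 ≥ cap $151,640.00 → $0.00
Health Levy: 1.9% × $5,720.00 = $108.68
Workforce Levy: 6% × $5,720.00 = $343.20
Total: $309.95 + $0.00 + $108.68 + $343.20 = $761.83

$761.83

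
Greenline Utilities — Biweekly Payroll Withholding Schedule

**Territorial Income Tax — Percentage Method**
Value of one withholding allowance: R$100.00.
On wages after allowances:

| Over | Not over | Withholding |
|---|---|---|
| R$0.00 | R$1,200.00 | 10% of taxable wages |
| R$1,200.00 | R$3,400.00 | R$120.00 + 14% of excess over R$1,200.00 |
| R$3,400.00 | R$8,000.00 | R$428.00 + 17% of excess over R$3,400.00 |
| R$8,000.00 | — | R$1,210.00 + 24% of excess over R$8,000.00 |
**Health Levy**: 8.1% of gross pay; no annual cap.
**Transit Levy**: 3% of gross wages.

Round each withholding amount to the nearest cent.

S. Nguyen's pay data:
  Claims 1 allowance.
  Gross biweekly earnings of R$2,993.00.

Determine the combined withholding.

Territorial Income Tax: taxable = R$2,993.00 − 1×R$100.00 = R$2,893.00
  R$120.00 + 14% × (R$2,893.00 − R$1,200.00) = R$120.00 + 14% × R$1,693.00 = R$357.02
Health Levy: 8.1% × R$2,993.00 = R$242.43
Transit Levy: 3% × R$2,993.00 = R$89.79
Total: R$357.02 + R$242.43 + R$89.79 = R$689.24

R$689.24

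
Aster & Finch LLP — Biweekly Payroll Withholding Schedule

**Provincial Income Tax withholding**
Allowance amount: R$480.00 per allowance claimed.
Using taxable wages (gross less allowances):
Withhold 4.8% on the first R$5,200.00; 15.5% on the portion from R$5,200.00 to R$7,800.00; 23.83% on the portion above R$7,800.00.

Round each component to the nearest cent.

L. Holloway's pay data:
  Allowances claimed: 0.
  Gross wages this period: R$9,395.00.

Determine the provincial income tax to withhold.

R$1,032.69

Provincial Income Tax: taxable = R$9,395.00
  R$652.60 + 23.83% × (R$9,395.00 − R$7,800.00) = R$652.60 + 23.83% × R$1,595.00 = R$1,032.69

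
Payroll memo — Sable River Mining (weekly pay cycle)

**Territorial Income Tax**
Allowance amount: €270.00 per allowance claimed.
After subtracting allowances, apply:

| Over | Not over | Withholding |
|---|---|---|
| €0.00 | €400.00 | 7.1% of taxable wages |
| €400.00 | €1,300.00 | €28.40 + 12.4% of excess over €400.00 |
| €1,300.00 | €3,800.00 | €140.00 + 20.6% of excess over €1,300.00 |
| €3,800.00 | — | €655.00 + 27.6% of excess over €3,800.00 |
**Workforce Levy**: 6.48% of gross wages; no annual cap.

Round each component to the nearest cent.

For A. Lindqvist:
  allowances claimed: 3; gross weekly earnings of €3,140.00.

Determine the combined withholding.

Territorial Income Tax: taxable = €3,140.00 − 3×€270.00 = €2,330.00
  €140.00 + 20.6% × (€2,330.00 − €1,300.00) = €140.00 + 20.6% × €1,030.00 = €352.18
Workforce Levy: 6.48% × €3,140.00 = €203.47
Total: €352.18 + €203.47 = €555.65

€555.65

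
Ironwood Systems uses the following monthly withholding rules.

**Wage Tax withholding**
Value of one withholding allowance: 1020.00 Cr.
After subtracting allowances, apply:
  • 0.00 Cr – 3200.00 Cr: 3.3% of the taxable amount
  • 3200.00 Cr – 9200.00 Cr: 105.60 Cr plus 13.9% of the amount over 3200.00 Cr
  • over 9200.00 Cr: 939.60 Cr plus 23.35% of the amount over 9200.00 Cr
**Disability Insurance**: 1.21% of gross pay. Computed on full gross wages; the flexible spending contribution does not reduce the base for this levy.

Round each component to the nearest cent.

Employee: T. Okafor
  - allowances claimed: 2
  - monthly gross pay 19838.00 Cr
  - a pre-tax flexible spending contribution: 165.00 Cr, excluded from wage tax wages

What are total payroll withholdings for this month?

Wage Tax: taxable = 19838.00 Cr − 165.00 Cr − 2×1020.00 Cr = 17633.00 Cr
  939.60 Cr + 23.35% × (17633.00 Cr − 9200.00 Cr) = 939.60 Cr + 23.35% × 8433.00 Cr = 2908.71 Cr
Disability Insurance: 1.21% × 19838.00 Cr = 240.04 Cr
Total: 2908.71 Cr + 240.04 Cr = 3148.75 Cr

3148.75 Cr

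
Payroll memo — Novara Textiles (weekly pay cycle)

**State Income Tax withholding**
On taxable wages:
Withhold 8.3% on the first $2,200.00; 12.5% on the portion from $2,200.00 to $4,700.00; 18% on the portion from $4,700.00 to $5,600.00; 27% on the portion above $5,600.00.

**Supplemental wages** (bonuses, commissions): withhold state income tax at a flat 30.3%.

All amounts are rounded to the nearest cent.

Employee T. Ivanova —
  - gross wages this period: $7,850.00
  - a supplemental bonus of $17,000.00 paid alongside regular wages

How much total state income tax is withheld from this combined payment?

State Income Tax: taxable = $7,850.00
  $657.10 + 27% × ($7,850.00 − $5,600.00) = $657.10 + 27% × $2,250.00 = $1,264.60
Supplemental (30.3% flat on bonus): 30.3% × $17,000.00 = $5,151.00
Total state income tax: $1,264.60 + $5,151.00 = $6,415.60

$6,415.60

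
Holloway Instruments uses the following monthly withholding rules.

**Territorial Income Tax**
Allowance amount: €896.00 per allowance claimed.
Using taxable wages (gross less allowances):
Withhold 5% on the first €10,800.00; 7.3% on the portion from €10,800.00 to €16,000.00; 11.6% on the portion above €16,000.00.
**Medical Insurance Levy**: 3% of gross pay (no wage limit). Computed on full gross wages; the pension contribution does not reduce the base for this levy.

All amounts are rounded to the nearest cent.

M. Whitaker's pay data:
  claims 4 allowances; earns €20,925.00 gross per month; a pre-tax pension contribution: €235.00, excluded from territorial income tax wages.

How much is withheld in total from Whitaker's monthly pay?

Territorial Income Tax: taxable = €20,925.00 − €235.00 − 4×€896.00 = €17,106.00
  €919.60 + 11.6% × (€17,106.00 − €16,000.00) = €919.60 + 11.6% × €1,106.00 = €1,047.90
Medical Insurance Levy: 3% × €20,925.00 = €627.75
Total: €1,047.90 + €627.75 = €1,675.65

€1,675.65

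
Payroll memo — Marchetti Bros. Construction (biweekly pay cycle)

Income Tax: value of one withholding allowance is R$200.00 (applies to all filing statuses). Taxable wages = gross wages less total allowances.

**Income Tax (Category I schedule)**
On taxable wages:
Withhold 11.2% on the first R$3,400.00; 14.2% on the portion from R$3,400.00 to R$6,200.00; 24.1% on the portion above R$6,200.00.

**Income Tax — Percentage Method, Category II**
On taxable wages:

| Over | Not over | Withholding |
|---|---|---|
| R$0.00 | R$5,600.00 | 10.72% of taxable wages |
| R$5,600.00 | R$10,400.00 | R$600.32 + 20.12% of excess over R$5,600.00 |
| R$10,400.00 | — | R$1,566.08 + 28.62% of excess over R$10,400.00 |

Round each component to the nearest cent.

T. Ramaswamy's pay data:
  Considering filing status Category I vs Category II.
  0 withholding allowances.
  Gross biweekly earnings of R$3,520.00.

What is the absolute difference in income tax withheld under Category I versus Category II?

R$20.50

Income Tax (Category I): taxable = R$3,520.00
  R$380.80 + 14.2% × (R$3,520.00 − R$3,400.00) = R$380.80 + 14.2% × R$120.00 = R$397.84
Income Tax (Category II): taxable = R$3,520.00
  10.72% × R$3,520.00 = R$377.34
Difference: |R$397.84 − R$377.34| = R$20.50 (higher under Category I)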